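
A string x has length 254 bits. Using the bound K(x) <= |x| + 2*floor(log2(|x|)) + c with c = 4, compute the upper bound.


floor(log2(254)) = 7
2 * 7 = 14
K(x) <= 254 + 14 + 4 = 272

272


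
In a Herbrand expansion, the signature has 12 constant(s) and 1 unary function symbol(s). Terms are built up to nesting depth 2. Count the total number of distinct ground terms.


Herbrand terms by depth:
Depth 0: 12 constants
Depth 1: 12 new terms (running total: 24)
Depth 2: 12 new terms (running total: 36)
Total distinct ground terms = 36

36


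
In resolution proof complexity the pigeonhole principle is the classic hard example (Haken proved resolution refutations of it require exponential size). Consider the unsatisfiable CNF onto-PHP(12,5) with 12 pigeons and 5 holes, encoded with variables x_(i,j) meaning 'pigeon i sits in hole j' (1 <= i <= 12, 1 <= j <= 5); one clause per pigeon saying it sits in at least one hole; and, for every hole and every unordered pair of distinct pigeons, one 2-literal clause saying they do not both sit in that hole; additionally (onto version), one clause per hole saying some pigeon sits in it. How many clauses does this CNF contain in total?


onto-PHP(12,5): 12 pigeons, 5 holes, 12*5 = 60 variables.
- pigeon clauses: one per pigeon -> 12 clauses
- hole clauses: 5 holes * C(12,2) = 5 * 66 -> 330 clauses
- onto clauses: one per hole -> 5 clauses
Total clauses = 12 + 330 + 5 = 347

347


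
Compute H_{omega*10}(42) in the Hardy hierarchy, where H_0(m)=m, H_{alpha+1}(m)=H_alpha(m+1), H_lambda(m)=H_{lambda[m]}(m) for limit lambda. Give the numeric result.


H_{omega*10}(42):
For the Hardy hierarchy, H_{omega*k}(n) = 2^k * n.
2^10 = 1024.
1024 * 42 = 43008

43008


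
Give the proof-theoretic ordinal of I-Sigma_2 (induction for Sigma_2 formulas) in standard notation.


The proof-theoretic ordinal of I-Sigma_2 (induction for Sigma_2 formulas) is a standard result in ordinal analysis.
This ordinal is the supremum of order types of primitive recursive well-orderings
that the theory can prove to be well-ordered.
For I-Sigma_2 (induction for Sigma_2 formulas), the proof-theoretic ordinal is omega^(omega^omega).

omega^(omega^omega)


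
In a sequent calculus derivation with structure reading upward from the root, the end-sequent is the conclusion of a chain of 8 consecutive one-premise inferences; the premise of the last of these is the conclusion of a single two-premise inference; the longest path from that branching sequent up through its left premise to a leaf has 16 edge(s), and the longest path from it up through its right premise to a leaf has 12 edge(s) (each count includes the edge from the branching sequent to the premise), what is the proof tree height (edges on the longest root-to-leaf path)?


Longest path through the left premise: 16 edges (measured from the branching sequent)
Longest path through the right premise: 12 edges
Height of the subtree rooted at the branching sequent: max(16, 12) = 16
The branching sequent sits 8 edges above the root (the chain of one-premise inferences), so height = 16 + 8 = 24

24


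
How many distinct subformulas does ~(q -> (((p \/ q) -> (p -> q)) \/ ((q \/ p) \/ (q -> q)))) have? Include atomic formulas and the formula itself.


Formula: ~(q -> (((p \/ q) -> (p -> q)) \/ ((q \/ p) \/ (q -> q))))
Subformulas found:
  1. q
  2. p
  3. (q \/ p)
  4. (q -> q)
  5. (p \/ q)
  6. (p -> q)
  7. ((p \/ q) -> (p -> q))
  8. ((q \/ p) \/ (q -> q))
  9. (((p \/ q) -> (p -> q)) \/ ((q \/ p) \/ (q -> q)))
  10. (q -> (((p \/ q) -> (p -> q)) \/ ((q \/ p) \/ (q -> q))))
  11. ~(q -> (((p \/ q) -> (p -> q)) \/ ((q \/ p) \/ (q -> q))))
Total distinct subformulas = 11

11


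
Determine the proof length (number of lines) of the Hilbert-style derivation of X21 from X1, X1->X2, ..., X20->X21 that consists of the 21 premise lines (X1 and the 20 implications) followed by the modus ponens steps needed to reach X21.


We have 21 premise lines: X1 and 20 implications.
Each implication is detached once by MP, giving 20 MP lines.
21 premise lines + 20 MP lines = 41 total lines.

41


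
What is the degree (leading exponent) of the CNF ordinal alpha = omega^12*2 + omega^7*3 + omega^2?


CNF: omega^12*2 + omega^7*3 + omega^2
The leading term is omega^12*2, which has exponent 12.

12


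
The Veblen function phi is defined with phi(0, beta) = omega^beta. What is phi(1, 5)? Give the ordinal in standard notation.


phi(1, 5):
phi(1, beta) = epsilon_beta (the beta-th epsilon number).
phi(1, 5) = epsilon_5

epsilon_5


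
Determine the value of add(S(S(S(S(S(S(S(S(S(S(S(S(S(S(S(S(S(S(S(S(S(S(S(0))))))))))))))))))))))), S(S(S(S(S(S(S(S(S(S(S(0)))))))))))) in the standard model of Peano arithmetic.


add(S^23(0), S^11(0)):
S^23(0) = 23
S^11(0) = 11
23 + 11 = 34

34


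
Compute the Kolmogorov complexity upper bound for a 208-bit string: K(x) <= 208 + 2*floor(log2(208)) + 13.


floor(log2(208)) = 7
2 * 7 = 14
K(x) <= 208 + 14 + 13 = 235

235


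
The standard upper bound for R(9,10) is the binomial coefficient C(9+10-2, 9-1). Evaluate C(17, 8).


R(9,10) <= C(9+10-2, 9-1) = C(17, 8)
C(17, 8) = 17! / (8! * 9!)
= 24310

24310


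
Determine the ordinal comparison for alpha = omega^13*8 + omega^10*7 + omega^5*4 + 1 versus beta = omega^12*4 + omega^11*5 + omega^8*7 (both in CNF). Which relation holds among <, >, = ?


Compare term by term from highest exponent:
alpha = omega^13*8 + omega^10*7 + omega^5*4 + 1
beta = omega^12*4 + omega^11*5 + omega^8*7
Term 1: alpha has omega^13*8, beta has omega^12*4
Term 2: alpha has omega^10*7, beta has omega^11*5
Term 3: alpha has omega^5*4, beta has omega^8*7
Term 4: alpha has omega^0*1, beta has omega^0*0
Result: alpha > beta

alpha > beta


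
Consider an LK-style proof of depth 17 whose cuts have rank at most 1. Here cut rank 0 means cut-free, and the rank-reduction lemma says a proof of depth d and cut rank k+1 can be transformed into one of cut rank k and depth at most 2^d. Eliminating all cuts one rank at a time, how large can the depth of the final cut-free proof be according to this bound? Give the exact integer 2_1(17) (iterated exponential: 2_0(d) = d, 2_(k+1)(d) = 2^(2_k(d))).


Each rank reduction sends depth d to at most 2^d; cut rank r needs r reductions.
2_0(17) = 17
2_1(17) = 2^17 = 131072
Cut-free depth bound = 131072

131072


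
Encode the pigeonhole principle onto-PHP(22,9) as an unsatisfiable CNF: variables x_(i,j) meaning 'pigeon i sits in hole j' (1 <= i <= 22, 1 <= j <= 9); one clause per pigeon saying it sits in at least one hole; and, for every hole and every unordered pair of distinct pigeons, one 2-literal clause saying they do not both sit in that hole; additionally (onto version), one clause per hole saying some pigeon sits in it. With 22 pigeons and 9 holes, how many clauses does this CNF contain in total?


onto-PHP(22,9): 22 pigeons, 9 holes, 22*9 = 198 variables.
- pigeon clauses: one per pigeon -> 22 clauses
- hole clauses: 9 holes * C(22,2) = 9 * 231 -> 2079 clauses
- onto clauses: one per hole -> 9 clauses
Total clauses = 22 + 2079 + 9 = 2110

2110


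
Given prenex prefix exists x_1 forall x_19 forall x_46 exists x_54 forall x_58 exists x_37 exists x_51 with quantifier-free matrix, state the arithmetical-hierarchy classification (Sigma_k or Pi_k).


Leading quantifier is exists, so the class is Sigma.
Number of quantifier blocks = alternations + 1 = 4 + 1 = 5.
Classification: Sigma_5

Sigma_5


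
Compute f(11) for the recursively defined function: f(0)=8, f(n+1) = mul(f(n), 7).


f(0) = 8
f(1) = mul(f(0), 7) = mul(8, 7) = 56
f(2) = mul(f(1), 7) = mul(56, 7) = 392
f(3) = mul(f(2), 7) = mul(392, 7) = 2744
f(4) = mul(f(3), 7) = mul(2744, 7) = 19208
f(5) = mul(f(4), 7) = mul(19208, 7) = 134456
f(6) = mul(f(5), 7) = mul(134456, 7) = 941192
f(7) = mul(f(6), 7) = mul(941192, 7) = 6588344
f(8) = mul(f(7), 7) = mul(6588344, 7) = 46118408
f(9) = mul(f(8), 7) = mul(46118408, 7) = 322828856
f(10) = mul(f(9), 7) = mul(322828856, 7) = 2259801992
f(11) = mul(f(10), 7) = mul(2259801992, 7) = 15818613944


15818613944


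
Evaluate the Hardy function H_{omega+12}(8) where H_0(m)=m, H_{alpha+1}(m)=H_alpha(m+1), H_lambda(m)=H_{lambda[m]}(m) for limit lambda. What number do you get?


H_{omega+12}(8):
Unwind the 12 successor steps: H_{omega+12}(8) = H_omega(8+12) = H_omega(20).
H_omega(m) = H_m(m) = m + m = 2m.
Result = 2 * 20 = 40

40


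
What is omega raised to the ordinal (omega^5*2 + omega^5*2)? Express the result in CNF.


omega^(omega^5*2 + omega^5*2):
Both terms of the exponent have the same exponent 5, so they merge: omega^5*2 + omega^5*2 = omega^5*(2+2) = omega^5*4.
omega raised to a CNF ordinal is a single CNF term: Result = omega^(omega^5*4)

omega^(omega^5*4)


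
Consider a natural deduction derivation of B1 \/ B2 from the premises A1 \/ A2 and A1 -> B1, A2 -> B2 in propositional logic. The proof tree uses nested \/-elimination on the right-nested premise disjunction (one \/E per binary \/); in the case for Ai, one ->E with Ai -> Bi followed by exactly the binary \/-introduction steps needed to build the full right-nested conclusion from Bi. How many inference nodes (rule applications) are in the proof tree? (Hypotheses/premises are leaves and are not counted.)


Constructive dilemma with 2 branches, all disjunctions right-nested:
- \/E: the premise has 1 binary \/, each eliminated once: 1 nodes.
- ->E: one per case (Ai with Ai -> Bi gives Bi): 2 nodes.
- \/I: in case i < n, Bi needs 1 step to form Bi \/ (B(i+1) \/ ...) and then i-1 steps to prepend B(i-1), ..., B1, i.e. i steps; in case i = n, B2 needs 1 prepend steps.
  \/I total = (1 + 2 + ... + 1) + 1 = 1 + 1 = 2 nodes.
Total = 1 + 2 + 2 = 5

5


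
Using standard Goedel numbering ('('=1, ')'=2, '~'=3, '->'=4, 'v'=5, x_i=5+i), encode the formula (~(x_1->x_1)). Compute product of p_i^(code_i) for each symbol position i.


Formula: (~(x_1->x_1))
Symbol codes: [1, 3, 1, 6, 4, 6, 2, 2]
Primes: [2, 3, 5, 7, 11, 13, 17, 19]
p_1^1 = 2^1 = 2
p_2^3 = 3^3 = 27
p_3^1 = 5^1 = 5
p_4^6 = 7^6 = 117649
p_5^4 = 11^4 = 14641
p_6^6 = 13^6 = 4826809
p_7^2 = 17^2 = 289
p_8^2 = 19^2 = 361
Product = 234200546084704971001230

234200546084704971001230


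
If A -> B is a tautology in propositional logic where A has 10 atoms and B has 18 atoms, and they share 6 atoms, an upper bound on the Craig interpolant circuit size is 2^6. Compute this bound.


Shared atoms = 6
Craig interpolant size bound = 2^6
= 64

64


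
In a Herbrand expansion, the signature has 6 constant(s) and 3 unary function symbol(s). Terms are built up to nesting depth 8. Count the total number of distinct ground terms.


Herbrand terms by depth:
Depth 0: 6 constants
Depth 1: 18 new terms (running total: 24)
Depth 2: 54 new terms (running total: 78)
Depth 3: 162 new terms (running total: 240)
Depth 4: 486 new terms (running total: 726)
Depth 5: 1458 new terms (running total: 2184)
Depth 6: 4374 new terms (running total: 6558)
Depth 7: 13122 new terms (running total: 19680)
Depth 8: 39366 new terms (running total: 59046)
Total distinct ground terms = 59046

59046


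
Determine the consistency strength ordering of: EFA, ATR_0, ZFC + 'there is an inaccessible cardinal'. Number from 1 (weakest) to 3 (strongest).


Ordering by consistency strength:
1. EFA
2. ATR_0
3. ZFC + 'there is an inaccessible cardinal'


EFA=1, ATR_0=2, ZFC + 'there is an inaccessible cardinal'=3


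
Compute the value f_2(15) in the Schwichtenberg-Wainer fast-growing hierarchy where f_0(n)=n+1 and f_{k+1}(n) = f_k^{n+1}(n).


f_2(15) = f_1^16(15)
f_1(m) = 2m + 1.
Iterating: f_1^k(n) = 2^k*(n+1) - 1.
f_2(15) = 2^16*(15+1) - 1 = 65536*16 - 1 = 1048575

1048575


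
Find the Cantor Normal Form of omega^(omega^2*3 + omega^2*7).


omega^(omega^2*3 + omega^2*7):
Both terms of the exponent have the same exponent 2, so they merge: omega^2*3 + omega^2*7 = omega^2*(3+7) = omega^2*10.
omega raised to a CNF ordinal is a single CNF term: Result = omega^(omega^2*10)

omega^(omega^2*10)


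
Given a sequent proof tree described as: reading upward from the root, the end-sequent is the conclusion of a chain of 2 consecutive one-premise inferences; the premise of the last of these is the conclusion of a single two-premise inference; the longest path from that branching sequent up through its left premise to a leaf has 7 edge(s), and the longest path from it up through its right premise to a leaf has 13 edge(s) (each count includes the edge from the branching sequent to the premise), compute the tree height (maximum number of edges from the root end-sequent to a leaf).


Longest path through the left premise: 7 edges (measured from the branching sequent)
Longest path through the right premise: 13 edges
Height of the subtree rooted at the branching sequent: max(7, 13) = 13
The branching sequent sits 2 edges above the root (the chain of one-premise inferences), so height = 13 + 2 = 15

15


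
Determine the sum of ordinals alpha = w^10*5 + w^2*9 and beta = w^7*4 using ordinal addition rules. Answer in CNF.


Ordinal addition (w^10*5 + w^2*9) + w^7*4:
alpha's leading term has exponent 10 > beta's exponent 7, so it survives.
alpha's tail term has exponent 2 < beta's exponent 7, so it is absorbed by beta.
In ordinal addition, any term followed by a strictly larger-exponent term is absorbed.
Result = w^10*5 + w^7*4

w^10*5 + w^7*4


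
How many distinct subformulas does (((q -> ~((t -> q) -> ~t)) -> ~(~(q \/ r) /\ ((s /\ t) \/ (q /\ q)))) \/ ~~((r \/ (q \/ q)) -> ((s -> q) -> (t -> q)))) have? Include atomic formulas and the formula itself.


Formula: (((q -> ~((t -> q) -> ~t)) -> ~(~(q \/ r) /\ ((s /\ t) \/ (q /\ q)))) \/ ~~((r \/ (q \/ q)) -> ((s -> q) -> (t -> q))))
Subformulas found:
  1. r
  2. q
  3. s
  4. t
  5. ~t
  6. (t -> q)
  7. (q \/ r)
  8. (q /\ q)
  9. (s /\ t)
  10. (s -> q)
  11. (q \/ q)
  12. ~(q \/ r)
  13. (r \/ (q \/ q))
  14. ((t -> q) -> ~t)
  15. ~((t -> q) -> ~t)
  16. ((s /\ t) \/ (q /\ q))
  17. ((s -> q) -> (t -> q))
  18. (q -> ~((t -> q) -> ~t))
  19. (~(q \/ r) /\ ((s /\ t) \/ (q /\ q)))
  20. ~(~(q \/ r) /\ ((s /\ t) \/ (q /\ q)))
  21. ((r \/ (q \/ q)) -> ((s -> q) -> (t -> q)))
  22. ~((r \/ (q \/ q)) -> ((s -> q) -> (t -> q)))
  23. ~~((r \/ (q \/ q)) -> ((s -> q) -> (t -> q)))
  24. ((q -> ~((t -> q) -> ~t)) -> ~(~(q \/ r) /\ ((s /\ t) \/ (q /\ q))))
  25. (((q -> ~((t -> q) -> ~t)) -> ~(~(q \/ r) /\ ((s /\ t) \/ (q /\ q)))) \/ ~~((r \/ (q \/ q)) -> ((s -> q) -> (t -> q))))
Total distinct subformulas = 25

25


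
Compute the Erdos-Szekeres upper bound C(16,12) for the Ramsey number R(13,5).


R(13,5) <= C(13+5-2, 13-1) = C(16, 12)
C(16, 12) = 16! / (12! * 4!)
= 1820

1820


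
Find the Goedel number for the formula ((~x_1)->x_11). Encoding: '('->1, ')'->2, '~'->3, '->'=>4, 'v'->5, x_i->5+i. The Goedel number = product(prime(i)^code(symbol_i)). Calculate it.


Formula: ((~x_1)->x_11)
Symbol codes: [1, 1, 3, 6, 2, 4, 16, 2]
Primes: [2, 3, 5, 7, 11, 13, 17, 19]
p_1^1 = 2^1 = 2
p_2^1 = 3^1 = 3
p_3^3 = 5^3 = 125
p_4^6 = 7^6 = 117649
p_5^2 = 11^2 = 121
p_6^4 = 13^4 = 28561
p_7^16 = 17^16 = 48661191875666868481
p_8^2 = 19^2 = 361
Product = 5356711130776218060197377784703696750

5356711130776218060197377784703696750


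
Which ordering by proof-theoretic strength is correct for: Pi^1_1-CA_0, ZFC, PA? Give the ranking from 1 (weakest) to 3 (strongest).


Ordering by consistency strength:
1. PA
2. Pi^1_1-CA_0
3. ZFC


Pi^1_1-CA_0=2, ZFC=3, PA=1


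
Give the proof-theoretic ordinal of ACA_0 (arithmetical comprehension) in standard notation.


The proof-theoretic ordinal of ACA_0 (arithmetical comprehension) is a standard result in ordinal analysis.
This ordinal is the supremum of order types of primitive recursive well-orderings
that the theory can prove to be well-ordered.
For ACA_0 (arithmetical comprehension), the proof-theoretic ordinal is epsilon_0.

epsilon_0


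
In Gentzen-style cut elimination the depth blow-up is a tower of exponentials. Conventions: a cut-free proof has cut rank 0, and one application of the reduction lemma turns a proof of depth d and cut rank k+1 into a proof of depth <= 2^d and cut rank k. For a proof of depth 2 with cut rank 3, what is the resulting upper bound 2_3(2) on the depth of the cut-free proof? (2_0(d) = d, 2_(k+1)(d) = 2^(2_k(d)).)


Each rank reduction sends depth d to at most 2^d; cut rank r needs r reductions.
2_0(2) = 2
2_1(2) = 2^2 = 4
2_2(2) = 2^4 = 16
2_3(2) = 2^16 = 65536
Cut-free depth bound = 65536

65536


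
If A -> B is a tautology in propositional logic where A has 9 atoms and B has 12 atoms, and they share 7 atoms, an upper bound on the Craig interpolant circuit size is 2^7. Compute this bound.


Shared atoms = 7
Craig interpolant size bound = 2^7
= 128

128


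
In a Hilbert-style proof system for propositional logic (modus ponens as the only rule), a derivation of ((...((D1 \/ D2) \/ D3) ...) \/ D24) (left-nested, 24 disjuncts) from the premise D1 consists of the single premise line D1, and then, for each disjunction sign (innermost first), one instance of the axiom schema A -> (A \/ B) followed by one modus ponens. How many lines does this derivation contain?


Building the left-nested 24-ary disjunction from D1:
- 1 premise line (D1)
- 24 disjuncts means 23 disjunction signs; each needs 1 axiom instance + 1 MP = 2 lines: 2 * 23 = 46
Total = 1 + 46 = 47 lines.

47


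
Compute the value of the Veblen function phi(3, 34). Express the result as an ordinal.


phi(3, 34):
phi(3, beta) = eta_beta (the beta-th eta number, fixed point of zeta).
phi(3, 34) = eta_34

eta_34


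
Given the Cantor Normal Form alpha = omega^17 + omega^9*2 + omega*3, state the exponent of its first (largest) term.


CNF: omega^17 + omega^9*2 + omega*3
The leading term is omega^17, which has exponent 17.

17


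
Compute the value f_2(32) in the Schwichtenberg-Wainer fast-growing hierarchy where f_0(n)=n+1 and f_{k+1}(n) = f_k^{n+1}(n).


f_2(32) = f_1^33(32)
f_1(m) = 2m + 1.
Iterating: f_1^k(n) = 2^k*(n+1) - 1.
f_2(32) = 2^33*(32+1) - 1 = 8589934592*33 - 1 = 283467841535

283467841535


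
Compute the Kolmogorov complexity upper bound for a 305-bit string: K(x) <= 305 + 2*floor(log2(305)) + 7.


floor(log2(305)) = 8
2 * 8 = 16
K(x) <= 305 + 16 + 7 = 328

328


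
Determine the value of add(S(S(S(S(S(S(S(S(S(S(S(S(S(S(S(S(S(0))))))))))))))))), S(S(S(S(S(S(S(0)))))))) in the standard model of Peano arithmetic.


add(S^17(0), S^7(0)):
S^17(0) = 17
S^7(0) = 7
17 + 7 = 24

24


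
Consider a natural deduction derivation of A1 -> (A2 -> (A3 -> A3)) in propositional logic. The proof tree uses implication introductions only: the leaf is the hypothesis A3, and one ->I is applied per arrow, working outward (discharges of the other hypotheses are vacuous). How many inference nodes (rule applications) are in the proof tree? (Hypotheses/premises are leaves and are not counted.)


The formula has 3 arrows (->); its innermost consequent A3 is one of the antecedents,
so the proof starts from the hypothesis leaf A3 (not a rule application) and closes one arrow per ->I.
Building A1 -> (A2 -> (A3 -> A3)) therefore takes 3 nested implication introductions.
Total inference nodes = 3

3


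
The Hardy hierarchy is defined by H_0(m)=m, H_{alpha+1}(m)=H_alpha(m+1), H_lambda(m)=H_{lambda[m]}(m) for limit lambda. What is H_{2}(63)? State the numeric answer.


H_2(63):
For finite ordinals k, H_k(n) = n + k (each successor step adds 1).
H_2(63) = 63 + 2 = 65

65


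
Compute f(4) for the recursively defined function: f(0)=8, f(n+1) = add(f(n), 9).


f(0) = 8
f(1) = add(f(0), 9) = add(8, 9) = 17
f(2) = add(f(1), 9) = add(17, 9) = 26
f(3) = add(f(2), 9) = add(26, 9) = 35
f(4) = add(f(3), 9) = add(35, 9) = 44


44


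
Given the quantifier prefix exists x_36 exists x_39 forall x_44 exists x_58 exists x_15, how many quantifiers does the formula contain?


Quantifier prefix has 5 quantifier symbols.
Quantifier depth = 5

5


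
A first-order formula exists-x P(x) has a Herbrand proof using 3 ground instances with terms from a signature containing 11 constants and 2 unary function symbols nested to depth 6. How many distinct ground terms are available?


Herbrand terms by depth:
Depth 0: 11 constants
Depth 1: 22 new terms (running total: 33)
Depth 2: 44 new terms (running total: 77)
Depth 3: 88 new terms (running total: 165)
Depth 4: 176 new terms (running total: 341)
Depth 5: 352 new terms (running total: 693)
Depth 6: 704 new terms (running total: 1397)
Total distinct ground terms = 1397

1397


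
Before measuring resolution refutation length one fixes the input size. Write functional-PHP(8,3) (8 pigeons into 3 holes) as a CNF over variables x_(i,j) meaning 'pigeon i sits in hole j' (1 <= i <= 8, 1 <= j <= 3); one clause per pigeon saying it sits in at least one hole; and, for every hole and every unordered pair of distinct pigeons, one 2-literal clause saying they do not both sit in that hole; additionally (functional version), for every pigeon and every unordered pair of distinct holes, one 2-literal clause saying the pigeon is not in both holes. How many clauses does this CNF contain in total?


functional-PHP(8,3): 8 pigeons, 3 holes, 8*3 = 24 variables.
- pigeon clauses: one per pigeon -> 8 clauses
- hole clauses: 3 holes * C(8,2) = 3 * 28 -> 84 clauses
- functional clauses: 8 pigeons * C(3,2) = 8 * 3 -> 24 clauses
Total clauses = 8 + 84 + 24 = 116

116


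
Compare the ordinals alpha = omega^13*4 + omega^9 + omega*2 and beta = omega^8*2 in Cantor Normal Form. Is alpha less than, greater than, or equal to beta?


Compare term by term from highest exponent:
alpha = omega^13*4 + omega^9 + omega*2
beta = omega^8*2
Term 1: alpha has omega^13*4, beta has omega^8*2
Term 2: alpha has omega^9*1, beta has omega^0*0
Term 3: alpha has omega^1*2, beta has omega^0*0
Result: alpha > beta

alpha > beta


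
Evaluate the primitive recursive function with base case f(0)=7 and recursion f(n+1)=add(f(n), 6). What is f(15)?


f(0) = 7
f(1) = add(f(0), 6) = add(7, 6) = 13
f(2) = add(f(1), 6) = add(13, 6) = 19
f(3) = add(f(2), 6) = add(19, 6) = 25
f(4) = add(f(3), 6) = add(25, 6) = 31
f(5) = add(f(4), 6) = add(31, 6) = 37
f(6) = add(f(5), 6) = add(37, 6) = 43
f(7) = add(f(6), 6) = add(43, 6) = 49
f(8) = add(f(7), 6) = add(49, 6) = 55
f(9) = add(f(8), 6) = add(55, 6) = 61
f(10) = add(f(9), 6) = add(61, 6) = 67
f(11) = add(f(10), 6) = add(67, 6) = 73
f(12) = add(f(11), 6) = add(73, 6) = 79
f(13) = add(f(12), 6) = add(79, 6) = 85
f(14) = add(f(13), 6) = add(85, 6) = 91
f(15) = add(f(14), 6) = add(91, 6) = 97


97


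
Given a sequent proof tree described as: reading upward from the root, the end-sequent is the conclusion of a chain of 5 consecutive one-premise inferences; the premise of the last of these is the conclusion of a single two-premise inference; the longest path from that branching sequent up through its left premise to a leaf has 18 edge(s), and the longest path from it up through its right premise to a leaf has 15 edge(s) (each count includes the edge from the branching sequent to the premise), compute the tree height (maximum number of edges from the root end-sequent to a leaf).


Longest path through the left premise: 18 edges (measured from the branching sequent)
Longest path through the right premise: 15 edges
Height of the subtree rooted at the branching sequent: max(18, 15) = 18
The branching sequent sits 5 edges above the root (the chain of one-premise inferences), so height = 18 + 5 = 23

23


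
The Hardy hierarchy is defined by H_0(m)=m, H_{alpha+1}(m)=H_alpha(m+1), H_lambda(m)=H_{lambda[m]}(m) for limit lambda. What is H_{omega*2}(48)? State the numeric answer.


H_{omega*2}(48):
For the Hardy hierarchy, H_{omega*k}(n) = 2^k * n.
2^2 = 4.
4 * 48 = 192

192


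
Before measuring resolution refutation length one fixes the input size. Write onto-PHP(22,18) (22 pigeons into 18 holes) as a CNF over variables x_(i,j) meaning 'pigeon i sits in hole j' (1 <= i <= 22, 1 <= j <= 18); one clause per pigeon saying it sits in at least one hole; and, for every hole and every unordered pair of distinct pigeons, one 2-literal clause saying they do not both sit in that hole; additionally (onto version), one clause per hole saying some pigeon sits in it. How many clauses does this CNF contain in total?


onto-PHP(22,18): 22 pigeons, 18 holes, 22*18 = 396 variables.
- pigeon clauses: one per pigeon -> 22 clauses
- hole clauses: 18 holes * C(22,2) = 18 * 231 -> 4158 clauses
- onto clauses: one per hole -> 18 clauses
Total clauses = 22 + 4158 + 18 = 4198

4198


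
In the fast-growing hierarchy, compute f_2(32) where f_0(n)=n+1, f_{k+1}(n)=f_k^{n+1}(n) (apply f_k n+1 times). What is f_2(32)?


f_2(32) = f_1^33(32)
f_1(m) = 2m + 1.
Iterating: f_1^k(n) = 2^k*(n+1) - 1.
f_2(32) = 2^33*(32+1) - 1 = 8589934592*33 - 1 = 283467841535

283467841535


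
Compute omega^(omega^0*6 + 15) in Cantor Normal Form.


omega^(omega^0*6 + 15):
omega^0 = 1, so the exponent is 6 + 15 = 21 (finite ordinal addition).
Result = omega^21, already a single CNF term.

omega^21


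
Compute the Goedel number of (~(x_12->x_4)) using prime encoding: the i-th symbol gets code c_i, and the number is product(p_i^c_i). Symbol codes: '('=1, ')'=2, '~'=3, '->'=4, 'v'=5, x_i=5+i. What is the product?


Formula: (~(x_12->x_4))
Symbol codes: [1, 3, 1, 17, 4, 9, 2, 2]
Primes: [2, 3, 5, 7, 11, 13, 17, 19]
p_1^1 = 2^1 = 2
p_2^3 = 3^3 = 27
p_3^1 = 5^1 = 5
p_4^17 = 7^17 = 232630513987207
p_5^4 = 11^4 = 14641
p_6^9 = 13^9 = 10604499373
p_7^2 = 17^2 = 289
p_8^2 = 19^2 = 361
Product = 1017410933587684908089420128071876330

1017410933587684908089420128071876330


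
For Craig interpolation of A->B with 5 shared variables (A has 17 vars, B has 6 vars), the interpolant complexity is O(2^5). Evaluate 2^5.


Shared atoms = 5
Craig interpolant size bound = 2^5
= 32

32


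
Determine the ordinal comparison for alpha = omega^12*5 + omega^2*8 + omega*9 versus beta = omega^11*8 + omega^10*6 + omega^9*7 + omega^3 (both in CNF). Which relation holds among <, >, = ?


Compare term by term from highest exponent:
alpha = omega^12*5 + omega^2*8 + omega*9
beta = omega^11*8 + omega^10*6 + omega^9*7 + omega^3
Term 1: alpha has omega^12*5, beta has omega^11*8
Term 2: alpha has omega^2*8, beta has omega^10*6
Term 3: alpha has omega^1*9, beta has omega^9*7
Term 4: alpha has omega^0*0, beta has omega^3*1
Result: alpha > beta

alpha > beta


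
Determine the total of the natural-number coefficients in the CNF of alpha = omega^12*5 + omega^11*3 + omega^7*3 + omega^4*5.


CNF: omega^12*5 + omega^11*3 + omega^7*3 + omega^4*5
Coefficients: 5 + 3 + 3 + 5 = 16

16


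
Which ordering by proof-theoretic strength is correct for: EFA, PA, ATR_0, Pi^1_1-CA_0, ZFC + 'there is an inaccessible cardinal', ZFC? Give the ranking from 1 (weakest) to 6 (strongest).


Ordering by consistency strength:
1. EFA
2. PA
3. ATR_0
4. Pi^1_1-CA_0
5. ZFC
6. ZFC + 'there is an inaccessible cardinal'


EFA=1, PA=2, ATR_0=3, Pi^1_1-CA_0=4, ZFC + 'there is an inaccessible cardinal'=6, ZFC=5


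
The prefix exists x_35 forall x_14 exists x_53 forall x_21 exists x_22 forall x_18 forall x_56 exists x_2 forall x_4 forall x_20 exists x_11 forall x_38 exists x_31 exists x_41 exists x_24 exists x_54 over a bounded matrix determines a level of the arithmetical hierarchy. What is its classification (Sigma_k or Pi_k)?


Leading quantifier is exists, so the class is Sigma.
Number of quantifier blocks = alternations + 1 = 10 + 1 = 11.
Classification: Sigma_11

Sigma_11


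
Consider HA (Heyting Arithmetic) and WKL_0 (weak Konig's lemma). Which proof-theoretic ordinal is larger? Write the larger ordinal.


Proof-theoretic ordinal of HA (Heyting Arithmetic): epsilon_0
Proof-theoretic ordinal of WKL_0 (weak Konig's lemma): omega^omega
Comparing: omega^omega < epsilon_0.
The larger ordinal is epsilon_0 (from HA (Heyting Arithmetic)).

epsilon_0


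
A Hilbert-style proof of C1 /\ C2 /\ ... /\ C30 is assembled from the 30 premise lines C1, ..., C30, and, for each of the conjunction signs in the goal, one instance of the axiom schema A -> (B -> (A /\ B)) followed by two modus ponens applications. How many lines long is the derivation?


Conjoining 30 premises:
- 30 premise lines
- the goal has 29 conjunction signs; each costs 1 axiom instance + 2 MP = 3 lines: 3 * 29 = 87
Total = 30 + 87 = 117 lines.

117


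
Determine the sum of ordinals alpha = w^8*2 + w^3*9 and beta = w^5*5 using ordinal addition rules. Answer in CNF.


Ordinal addition (w^8*2 + w^3*9) + w^5*5:
alpha's leading term has exponent 8 > beta's exponent 5, so it survives.
alpha's tail term has exponent 3 < beta's exponent 5, so it is absorbed by beta.
In ordinal addition, any term followed by a strictly larger-exponent term is absorbed.
Result = w^8*2 + w^5*5

w^8*2 + w^5*5


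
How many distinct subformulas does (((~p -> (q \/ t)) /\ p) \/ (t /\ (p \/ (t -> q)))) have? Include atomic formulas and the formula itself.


Formula: (((~p -> (q \/ t)) /\ p) \/ (t /\ (p \/ (t -> q))))
Subformulas found:
  1. q
  2. t
  3. p
  4. ~p
  5. (t -> q)
  6. (q \/ t)
  7. (p \/ (t -> q))
  8. (~p -> (q \/ t))
  9. (t /\ (p \/ (t -> q)))
  10. ((~p -> (q \/ t)) /\ p)
  11. (((~p -> (q \/ t)) /\ p) \/ (t /\ (p \/ (t -> q))))
Total distinct subformulas = 11

11


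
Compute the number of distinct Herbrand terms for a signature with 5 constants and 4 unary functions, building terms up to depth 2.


Herbrand terms by depth:
Depth 0: 5 constants
Depth 1: 20 new terms (running total: 25)
Depth 2: 80 new terms (running total: 105)
Total distinct ground terms = 105

105


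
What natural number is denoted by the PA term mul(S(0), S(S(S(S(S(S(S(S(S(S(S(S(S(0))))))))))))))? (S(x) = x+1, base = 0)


mul(S^1(0), S^13(0)):
S^1(0) = 1
S^13(0) = 13
1 * 13 = 13

13


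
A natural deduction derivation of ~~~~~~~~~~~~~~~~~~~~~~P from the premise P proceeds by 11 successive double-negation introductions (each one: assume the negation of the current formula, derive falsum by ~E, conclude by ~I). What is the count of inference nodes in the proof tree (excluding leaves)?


Each double-negation introduction (from C infer ~~C) uses 2 inference nodes: one ~E (C and ~C give falsum) and one ~I (discharge ~C).
11 double negations = 11 * 2 = 22 inference nodes.

22


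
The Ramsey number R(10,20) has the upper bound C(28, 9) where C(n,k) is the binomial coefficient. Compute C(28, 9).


R(10,20) <= C(10+20-2, 10-1) = C(28, 9)
C(28, 9) = 28! / (9! * 19!)
= 6906900

6906900


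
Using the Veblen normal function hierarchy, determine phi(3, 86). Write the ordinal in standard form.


phi(3, 86):
phi(3, beta) = eta_beta (the beta-th eta number, fixed point of zeta).
phi(3, 86) = eta_86

eta_86


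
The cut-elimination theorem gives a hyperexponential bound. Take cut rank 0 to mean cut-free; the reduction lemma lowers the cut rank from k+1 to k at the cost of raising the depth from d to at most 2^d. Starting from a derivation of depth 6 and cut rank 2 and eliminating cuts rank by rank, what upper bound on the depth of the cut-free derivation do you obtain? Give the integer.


Each rank reduction sends depth d to at most 2^d; cut rank r needs r reductions.
2_0(6) = 6
2_1(6) = 2^6 = 64
2_2(6) = 2^64 = 18446744073709551616
Cut-free depth bound = 18446744073709551616

18446744073709551616


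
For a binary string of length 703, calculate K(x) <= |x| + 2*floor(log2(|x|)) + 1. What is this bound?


floor(log2(703)) = 9
2 * 9 = 18
K(x) <= 703 + 18 + 1 = 722

722


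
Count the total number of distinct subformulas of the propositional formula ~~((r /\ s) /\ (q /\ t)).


Formula: ~~((r /\ s) /\ (q /\ t))
Subformulas found:
  1. q
  2. s
  3. r
  4. t
  5. (q /\ t)
  6. (r /\ s)
  7. ((r /\ s) /\ (q /\ t))
  8. ~((r /\ s) /\ (q /\ t))
  9. ~~((r /\ s) /\ (q /\ t))
Total distinct subformulas = 9

9


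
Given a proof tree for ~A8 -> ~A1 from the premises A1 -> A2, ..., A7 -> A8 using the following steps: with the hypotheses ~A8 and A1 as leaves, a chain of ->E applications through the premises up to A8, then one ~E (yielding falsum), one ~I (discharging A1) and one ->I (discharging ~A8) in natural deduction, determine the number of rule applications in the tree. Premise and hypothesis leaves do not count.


From hypothesis A1, 7 ->E steps along the 7 premises yield A8.
~E with hypothesis ~A8 gives falsum (1 node); ~I discharging A1 gives ~A1 (1 node); ->I discharging ~A8 gives the goal (1 node).
Total = 7 + 3 = 10 inference nodes.

10


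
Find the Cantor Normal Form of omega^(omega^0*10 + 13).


omega^(omega^0*10 + 13):
omega^0 = 1, so the exponent is 10 + 13 = 23 (finite ordinal addition).
Result = omega^23, already a single CNF term.

omega^23


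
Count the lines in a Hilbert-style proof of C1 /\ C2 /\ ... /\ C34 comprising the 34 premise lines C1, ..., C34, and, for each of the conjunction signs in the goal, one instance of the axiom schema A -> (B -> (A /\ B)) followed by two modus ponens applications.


Conjoining 34 premises:
- 34 premise lines
- the goal has 33 conjunction signs; each costs 1 axiom instance + 2 MP = 3 lines: 3 * 33 = 99
Total = 34 + 99 = 133 lines.

133


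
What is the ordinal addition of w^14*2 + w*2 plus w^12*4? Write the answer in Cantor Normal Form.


Ordinal addition (w^14*2 + w*2) + w^12*4:
alpha's leading term has exponent 14 > beta's exponent 12, so it survives.
alpha's tail term has exponent 1 < beta's exponent 12, so it is absorbed by beta.
In ordinal addition, any term followed by a strictly larger-exponent term is absorbed.
Result = w^14*2 + w^12*4

w^14*2 + w^12*4


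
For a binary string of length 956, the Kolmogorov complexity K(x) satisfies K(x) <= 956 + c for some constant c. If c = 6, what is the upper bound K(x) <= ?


K(x) <= |x| + c = 956 + 6 = 962

962


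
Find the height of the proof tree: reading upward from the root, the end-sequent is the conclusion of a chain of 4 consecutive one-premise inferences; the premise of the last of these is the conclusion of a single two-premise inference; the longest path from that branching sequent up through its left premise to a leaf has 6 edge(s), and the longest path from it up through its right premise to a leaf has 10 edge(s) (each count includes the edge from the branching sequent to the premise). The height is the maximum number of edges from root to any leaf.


Longest path through the left premise: 6 edges (measured from the branching sequent)
Longest path through the right premise: 10 edges
Height of the subtree rooted at the branching sequent: max(6, 10) = 10
The branching sequent sits 4 edges above the root (the chain of one-premise inferences), so height = 10 + 4 = 14

14


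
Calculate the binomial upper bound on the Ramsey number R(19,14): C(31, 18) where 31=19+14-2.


R(19,14) <= C(19+14-2, 19-1) = C(31, 18)
C(31, 18) = 31! / (18! * 13!)
= 206253075

206253075


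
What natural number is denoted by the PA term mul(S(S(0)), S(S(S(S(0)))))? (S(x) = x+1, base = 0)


mul(S^2(0), S^4(0)):
S^2(0) = 2
S^4(0) = 4
2 * 4 = 8

8


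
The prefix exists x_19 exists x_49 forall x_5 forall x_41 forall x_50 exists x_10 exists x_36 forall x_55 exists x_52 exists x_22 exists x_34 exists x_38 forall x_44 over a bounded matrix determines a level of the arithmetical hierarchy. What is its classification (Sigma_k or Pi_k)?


Leading quantifier is exists, so the class is Sigma.
Number of quantifier blocks = alternations + 1 = 5 + 1 = 6.
Classification: Sigma_6

Sigma_6


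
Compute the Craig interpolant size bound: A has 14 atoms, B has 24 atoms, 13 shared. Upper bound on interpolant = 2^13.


Shared atoms = 13
Craig interpolant size bound = 2^13
= 8192

8192


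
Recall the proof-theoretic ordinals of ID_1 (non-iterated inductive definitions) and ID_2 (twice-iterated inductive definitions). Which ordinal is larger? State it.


Proof-theoretic ordinal of ID_1 (non-iterated inductive definitions): psi_0(epsilon_{Omega+1})
Proof-theoretic ordinal of ID_2 (twice-iterated inductive definitions): psi_0(epsilon_{Omega_2+1})
Comparing: psi_0(epsilon_{Omega+1}) < psi_0(epsilon_{Omega_2+1}).
The larger ordinal is psi_0(epsilon_{Omega_2+1}) (from ID_2 (twice-iterated inductive definitions)).

psi_0(epsilon_{Omega_2+1})


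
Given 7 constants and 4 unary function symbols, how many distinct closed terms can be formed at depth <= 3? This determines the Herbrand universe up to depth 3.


Herbrand terms by depth:
Depth 0: 7 constants
Depth 1: 28 new terms (running total: 35)
Depth 2: 112 new terms (running total: 147)
Depth 3: 448 new terms (running total: 595)
Total distinct ground terms = 595

595


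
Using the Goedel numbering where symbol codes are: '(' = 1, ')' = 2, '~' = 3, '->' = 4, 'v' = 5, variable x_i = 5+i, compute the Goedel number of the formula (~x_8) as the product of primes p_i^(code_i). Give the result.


Formula: (~x_8)
Symbol codes: [1, 3, 13, 2]
Primes: [2, 3, 5, 7]
p_1^1 = 2^1 = 2
p_2^3 = 3^3 = 27
p_3^13 = 5^13 = 1220703125
p_4^2 = 7^2 = 49
Product = 3229980468750

3229980468750


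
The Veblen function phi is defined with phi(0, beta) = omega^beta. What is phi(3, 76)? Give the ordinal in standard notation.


phi(3, 76):
phi(3, beta) = eta_beta (the beta-th eta number, fixed point of zeta).
phi(3, 76) = eta_76

eta_76


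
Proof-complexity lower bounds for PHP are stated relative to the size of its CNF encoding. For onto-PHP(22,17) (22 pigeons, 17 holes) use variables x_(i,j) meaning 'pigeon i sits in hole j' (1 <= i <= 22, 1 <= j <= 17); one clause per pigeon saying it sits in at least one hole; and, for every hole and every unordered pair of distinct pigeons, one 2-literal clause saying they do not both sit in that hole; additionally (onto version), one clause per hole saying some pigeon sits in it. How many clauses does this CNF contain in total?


onto-PHP(22,17): 22 pigeons, 17 holes, 22*17 = 374 variables.
- pigeon clauses: one per pigeon -> 22 clauses
- hole clauses: 17 holes * C(22,2) = 17 * 231 -> 3927 clauses
- onto clauses: one per hole -> 17 clauses
Total clauses = 22 + 3927 + 17 = 3966

3966


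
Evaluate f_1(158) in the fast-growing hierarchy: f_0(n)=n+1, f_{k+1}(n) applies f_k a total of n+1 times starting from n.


f_1(158) = f_0^159(158)
f_0 adds 1 each time, applied 159 times.
f_1(158) = 158 + 159 = 317

317


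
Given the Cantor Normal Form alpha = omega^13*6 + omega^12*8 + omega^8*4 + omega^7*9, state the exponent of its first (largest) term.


CNF: omega^13*6 + omega^12*8 + omega^8*4 + omega^7*9
The leading term is omega^13*6, which has exponent 13.

13


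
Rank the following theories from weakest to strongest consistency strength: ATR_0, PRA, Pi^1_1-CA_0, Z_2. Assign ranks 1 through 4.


Ordering by consistency strength:
1. PRA
2. ATR_0
3. Pi^1_1-CA_0
4. Z_2


ATR_0=2, PRA=1, Pi^1_1-CA_0=3, Z_2=4


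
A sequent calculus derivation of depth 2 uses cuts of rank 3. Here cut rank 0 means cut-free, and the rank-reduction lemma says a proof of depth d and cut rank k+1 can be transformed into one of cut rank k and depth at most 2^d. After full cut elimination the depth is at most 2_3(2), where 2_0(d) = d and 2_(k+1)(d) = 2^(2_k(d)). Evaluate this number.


Each rank reduction sends depth d to at most 2^d; cut rank r needs r reductions.
2_0(2) = 2
2_1(2) = 2^2 = 4
2_2(2) = 2^4 = 16
2_3(2) = 2^16 = 65536
Cut-free depth bound = 65536

65536


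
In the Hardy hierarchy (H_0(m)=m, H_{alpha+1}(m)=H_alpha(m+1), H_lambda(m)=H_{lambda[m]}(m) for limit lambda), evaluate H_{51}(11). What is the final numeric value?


H_51(11):
For finite ordinals k, H_k(n) = n + k (each successor step adds 1).
H_51(11) = 11 + 51 = 62

62


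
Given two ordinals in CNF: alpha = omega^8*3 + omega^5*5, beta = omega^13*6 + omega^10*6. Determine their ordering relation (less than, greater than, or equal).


Compare term by term from highest exponent:
alpha = omega^8*3 + omega^5*5
beta = omega^13*6 + omega^10*6
Term 1: alpha has omega^8*3, beta has omega^13*6
Term 2: alpha has omega^5*5, beta has omega^10*6
Result: alpha < beta

alpha < beta
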